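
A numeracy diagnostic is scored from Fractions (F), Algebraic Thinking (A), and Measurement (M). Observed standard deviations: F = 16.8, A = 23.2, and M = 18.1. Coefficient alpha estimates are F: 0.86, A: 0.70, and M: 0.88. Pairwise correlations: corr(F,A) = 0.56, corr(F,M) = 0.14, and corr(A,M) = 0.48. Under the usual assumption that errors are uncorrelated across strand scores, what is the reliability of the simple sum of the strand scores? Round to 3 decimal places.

Var(F+A+M) = 16.8² + 23.2² + 18.1² + 2·[16.8·23.2·0.56 + 16.8·18.1·0.14 + 23.2·18.1·0.48] = 1148.09 + 924.797 = 2072.89.
Under uncorrelated errors the observed covariances equal the true-score covariances, so only the own-variance terms attenuate.
True-score variance = [16.8²·0.86 + 23.2²·0.70 + 18.1²·0.88] + 924.797 = 907.791 + 924.797 = 1832.59.
Reliability = 1832.59 / 2072.89 = 0.884.

0.884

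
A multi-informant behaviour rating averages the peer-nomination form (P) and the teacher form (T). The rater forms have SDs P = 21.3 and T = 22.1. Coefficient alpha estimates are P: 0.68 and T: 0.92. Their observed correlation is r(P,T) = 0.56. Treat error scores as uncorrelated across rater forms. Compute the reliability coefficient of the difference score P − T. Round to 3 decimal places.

Var(P−T) = 21.3² + 22.1² − 2·21.3·22.1·0.56 = 942.1 − 527.218 = 414.882.
Under uncorrelated errors the observed covariances equal the true-score covariances, so only the own-variance terms attenuate.
True-score variance = [21.3²·0.68 + 22.1²·0.92] − 527.218 = 757.846 − 527.218 = 230.629.
Reliability = 230.629 / 414.882 = 0.556.

0.556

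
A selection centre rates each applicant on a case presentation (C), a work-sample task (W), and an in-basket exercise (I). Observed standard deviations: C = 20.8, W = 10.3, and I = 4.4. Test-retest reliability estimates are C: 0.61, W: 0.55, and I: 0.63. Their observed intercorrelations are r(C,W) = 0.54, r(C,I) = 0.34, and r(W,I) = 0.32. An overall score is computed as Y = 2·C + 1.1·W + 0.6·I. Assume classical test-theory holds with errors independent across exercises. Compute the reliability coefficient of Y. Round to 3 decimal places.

Var(Y) = 2²·20.8² + 1.1²·10.3² + 0.6²·4.4² + 2·[2.2·20.8·10.3·0.54 + 1.2·20.8·4.4·0.34 + 0.66·10.3·4.4·0.32] = 1865.9 + 602.858 = 2468.76.
Because errors are independent across components, Cov(Tᵢ,Tⱼ) = Cov(Xᵢ,Xⱼ); the off-diagonal part of the true-score variance is the same as above.
True-score variance = [2²·20.8²·0.61 + 1.1²·10.3²·0.55 + 0.6²·4.4²·0.63] + 602.858 = 1130.64 + 602.858 = 1733.49.
Reliability = 1733.49 / 2468.76 = 0.702.

0.702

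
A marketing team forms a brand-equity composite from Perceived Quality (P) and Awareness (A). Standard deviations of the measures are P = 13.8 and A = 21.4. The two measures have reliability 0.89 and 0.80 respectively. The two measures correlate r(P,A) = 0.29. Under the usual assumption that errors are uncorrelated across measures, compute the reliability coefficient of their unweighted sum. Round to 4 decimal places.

Var(P+A) = 13.8² + 21.4² + 2·[13.8·21.4·0.29] = 648.4 + 171.286 = 819.686.
Because errors are independent across components, Cov(Tᵢ,Tⱼ) = Cov(Xᵢ,Xⱼ); the off-diagonal part of the true-score variance is the same as above.
True-score variance = [13.8²·0.89 + 21.4²·0.80] + 171.286 = 535.86 + 171.286 = 707.145.
Reliability = 707.145 / 819.686 = 0.8627.

0.8627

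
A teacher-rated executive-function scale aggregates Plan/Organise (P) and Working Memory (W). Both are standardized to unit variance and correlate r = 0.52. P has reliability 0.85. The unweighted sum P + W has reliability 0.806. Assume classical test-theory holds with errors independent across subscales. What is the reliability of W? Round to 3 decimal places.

Var(P+W) = 2 + 2·0.52 = 3.040.
True-score variance = ρ_P + ρ_W + 2·0.52, so 0.806 = (0.85 + ρ_W + 1.04) / 3.040.
ρ_W = 0.806·3.040 − 0.85 − 1.04 = 0.560.

0.560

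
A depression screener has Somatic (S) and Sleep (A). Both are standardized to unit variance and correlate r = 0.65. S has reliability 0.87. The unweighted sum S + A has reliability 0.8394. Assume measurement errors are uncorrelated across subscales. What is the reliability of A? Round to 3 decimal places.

0.600

Var(S+A) = 2 + 2·0.65 = 3.300.
True-score variance = ρ_S + ρ_A + 2·0.65, so 0.8394 = (0.87 + ρ_A + 1.30) / 3.300.
ρ_A = 0.8394·3.300 − 0.87 − 1.30 = 0.600.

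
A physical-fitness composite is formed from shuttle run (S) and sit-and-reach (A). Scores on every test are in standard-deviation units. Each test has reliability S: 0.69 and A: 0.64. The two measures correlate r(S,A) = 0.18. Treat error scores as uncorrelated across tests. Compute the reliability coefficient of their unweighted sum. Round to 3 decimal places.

0.716

Var(S+A) = 2 + 2·[0.18] = 2 + 0.36 = 2.36.
Under uncorrelated errors the observed covariances equal the true-score covariances, so only the own-variance terms attenuate.
True-score variance = [0.69 + 0.64] + 0.36 = 1.33 + 0.36 = 1.69.
Reliability = 1.69 / 2.36 = 0.716.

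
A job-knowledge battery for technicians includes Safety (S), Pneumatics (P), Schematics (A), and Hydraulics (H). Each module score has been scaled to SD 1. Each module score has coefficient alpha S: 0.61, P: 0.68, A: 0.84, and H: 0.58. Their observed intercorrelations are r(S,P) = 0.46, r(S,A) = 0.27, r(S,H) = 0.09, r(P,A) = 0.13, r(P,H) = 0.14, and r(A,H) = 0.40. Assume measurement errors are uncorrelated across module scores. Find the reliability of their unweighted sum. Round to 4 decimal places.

Var(S+P+A+H) = 4 + 2·[0.46 + 0.27 + 0.09 + 0.13 + 0.14 + 0.40] = 4 + 2.98 = 6.98.
Under uncorrelated errors the observed covariances equal the true-score covariances, so only the own-variance terms attenuate.
True-score variance = [0.61 + 0.68 + 0.84 + 0.58] + 2.98 = 2.71 + 2.98 = 5.69.
Reliability = 5.69 / 6.98 = 0.8152.

0.8152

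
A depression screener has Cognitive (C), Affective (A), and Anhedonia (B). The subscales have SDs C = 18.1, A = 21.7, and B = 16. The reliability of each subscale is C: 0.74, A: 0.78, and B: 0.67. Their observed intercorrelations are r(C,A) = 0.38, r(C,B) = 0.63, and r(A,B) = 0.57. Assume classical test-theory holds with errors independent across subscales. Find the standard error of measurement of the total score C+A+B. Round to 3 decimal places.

16.530

Var(total) = 1054.5 + 1059.21 = 2113.71.
True-score variance = 781.246 + 1059.21 = 1840.45, so reliability = 0.8707.
Error variance = 2113.71 − 1840.45 = 273.254; SEM = √273.254 = 16.530.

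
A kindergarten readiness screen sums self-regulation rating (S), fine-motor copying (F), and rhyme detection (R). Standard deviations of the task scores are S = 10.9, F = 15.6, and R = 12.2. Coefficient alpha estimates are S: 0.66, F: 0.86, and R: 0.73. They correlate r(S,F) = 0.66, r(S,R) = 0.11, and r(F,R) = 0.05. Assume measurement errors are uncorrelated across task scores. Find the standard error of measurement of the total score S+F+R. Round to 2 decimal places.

10.71

Var(total) = 511.01 + 272.74 = 783.75.
True-score variance = 396.357 + 272.74 = 669.098, so reliability = 0.8537.
Error variance = 783.75 − 669.098 = 114.653; SEM = √114.653 = 10.71.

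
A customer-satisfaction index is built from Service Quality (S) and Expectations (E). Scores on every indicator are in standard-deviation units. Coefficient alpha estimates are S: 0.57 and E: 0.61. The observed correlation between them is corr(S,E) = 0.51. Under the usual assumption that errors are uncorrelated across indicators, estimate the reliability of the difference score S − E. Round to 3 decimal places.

Var(S−E) = 1 + 1 − 2·0.51 = 2 − 1.02 = 0.98.
With uncorrelated errors the cross-covariances are all true-score covariance, so they carry over unchanged; only the diagonal terms shrink to ρᵢσᵢ².
True-score variance = [0.57 + 0.61] − 1.02 = 1.18 − 1.02 = 0.16.
Reliability = 0.16 / 0.98 = 0.163.

0.163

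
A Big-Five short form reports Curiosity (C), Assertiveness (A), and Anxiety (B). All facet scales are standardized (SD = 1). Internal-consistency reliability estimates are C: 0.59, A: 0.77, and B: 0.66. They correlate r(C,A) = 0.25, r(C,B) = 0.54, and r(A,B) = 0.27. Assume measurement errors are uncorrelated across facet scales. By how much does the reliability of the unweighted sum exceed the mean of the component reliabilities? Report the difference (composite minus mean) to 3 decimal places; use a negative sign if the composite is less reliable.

0.135

Var(sum) = 3 + 2.12 = 5.12; true-score variance = 2.02 + 2.12 = 4.14; composite reliability = 0.8086.
Mean component reliability = 0.6733.
Difference = 0.8086 − 0.6733 = 0.135.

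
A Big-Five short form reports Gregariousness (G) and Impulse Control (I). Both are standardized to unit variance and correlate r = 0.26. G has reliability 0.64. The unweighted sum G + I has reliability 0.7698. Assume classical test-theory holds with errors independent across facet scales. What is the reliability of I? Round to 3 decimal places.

0.780

Var(G+I) = 2 + 2·0.26 = 2.520.
True-score variance = ρ_G + ρ_I + 2·0.26, so 0.7698 = (0.64 + ρ_I + 0.52) / 2.520.
ρ_I = 0.7698·2.520 − 0.64 − 0.52 = 0.780.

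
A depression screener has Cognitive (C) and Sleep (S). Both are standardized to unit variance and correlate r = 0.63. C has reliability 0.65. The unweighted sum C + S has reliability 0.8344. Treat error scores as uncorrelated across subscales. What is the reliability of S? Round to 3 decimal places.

0.810

Var(C+S) = 2 + 2·0.63 = 3.260.
True-score variance = ρ_C + ρ_S + 2·0.63, so 0.8344 = (0.65 + ρ_S + 1.26) / 3.260.
ρ_S = 0.8344·3.260 − 0.65 − 1.26 = 0.810.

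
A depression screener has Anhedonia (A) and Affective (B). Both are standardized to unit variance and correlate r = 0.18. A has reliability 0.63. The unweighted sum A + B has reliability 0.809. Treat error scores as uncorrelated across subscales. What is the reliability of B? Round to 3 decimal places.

Var(A+B) = 2 + 2·0.18 = 2.360.
True-score variance = ρ_A + ρ_B + 2·0.18, so 0.809 = (0.63 + ρ_B + 0.36) / 2.360.
ρ_B = 0.809·2.360 − 0.63 − 0.36 = 0.919.

0.919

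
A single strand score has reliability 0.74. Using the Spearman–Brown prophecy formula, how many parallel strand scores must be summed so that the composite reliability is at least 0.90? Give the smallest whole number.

k ≥ ρ*(1−ρ₁)/(ρ₁(1−ρ*)) = 0.90·0.26 / (0.74·0.10) = 3.162.
Smallest integer k = 4.

4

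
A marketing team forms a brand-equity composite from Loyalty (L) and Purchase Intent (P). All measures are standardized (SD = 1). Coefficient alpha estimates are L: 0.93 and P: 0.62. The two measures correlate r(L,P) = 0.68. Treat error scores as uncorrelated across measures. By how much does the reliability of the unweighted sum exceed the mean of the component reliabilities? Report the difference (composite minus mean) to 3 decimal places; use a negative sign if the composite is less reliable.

0.091

Var(sum) = 2 + 1.36 = 3.36; true-score variance = 1.55 + 1.36 = 2.91; composite reliability = 0.8661.
Mean component reliability = 0.7750.
Difference = 0.8661 − 0.7750 = 0.091.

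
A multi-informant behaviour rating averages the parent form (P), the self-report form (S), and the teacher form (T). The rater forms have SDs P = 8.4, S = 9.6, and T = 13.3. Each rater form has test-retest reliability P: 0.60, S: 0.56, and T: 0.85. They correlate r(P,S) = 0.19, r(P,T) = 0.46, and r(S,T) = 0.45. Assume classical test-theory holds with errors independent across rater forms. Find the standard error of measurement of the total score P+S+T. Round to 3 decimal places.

9.763

Var(total) = 339.61 + 248.338 = 587.948.
True-score variance = 244.302 + 248.338 = 492.64, so reliability = 0.8379.
Error variance = 587.948 − 492.64 = 95.3079; SEM = √95.3079 = 9.763.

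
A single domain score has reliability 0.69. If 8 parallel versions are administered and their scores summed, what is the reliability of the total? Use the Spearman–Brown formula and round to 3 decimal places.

0.947

ρ_k = kρ / (1 + (k−1)ρ) = 8·0.69 / (1 + 7·0.69) = 5.520 / 5.830 = 0.947.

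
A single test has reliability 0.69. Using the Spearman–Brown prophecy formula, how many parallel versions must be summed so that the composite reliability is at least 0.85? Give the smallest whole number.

3

k ≥ ρ*(1−ρ₁)/(ρ₁(1−ρ*)) = 0.85·0.31 / (0.69·0.15) = 2.546.
Smallest integer k = 3.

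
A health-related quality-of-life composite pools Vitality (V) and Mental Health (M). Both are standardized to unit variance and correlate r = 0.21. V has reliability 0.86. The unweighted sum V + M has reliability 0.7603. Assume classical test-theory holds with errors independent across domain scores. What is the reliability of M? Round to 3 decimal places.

0.560

Var(V+M) = 2 + 2·0.21 = 2.420.
True-score variance = ρ_V + ρ_M + 2·0.21, so 0.7603 = (0.86 + ρ_M + 0.42) / 2.420.
ρ_M = 0.7603·2.420 − 0.86 − 0.42 = 0.560.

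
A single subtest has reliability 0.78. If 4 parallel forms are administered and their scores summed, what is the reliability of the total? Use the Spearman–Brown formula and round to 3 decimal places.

ρ_k = kρ / (1 + (k−1)ρ) = 4·0.78 / (1 + 3·0.78) = 3.120 / 3.340 = 0.934.

0.934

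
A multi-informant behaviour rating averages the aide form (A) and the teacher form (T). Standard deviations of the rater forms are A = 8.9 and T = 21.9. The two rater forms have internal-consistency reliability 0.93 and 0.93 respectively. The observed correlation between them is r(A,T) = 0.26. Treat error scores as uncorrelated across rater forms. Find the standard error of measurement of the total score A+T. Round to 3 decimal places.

6.254

Var(total) = 558.82 + 101.353 = 660.173.
True-score variance = 519.703 + 101.353 = 621.056, so reliability = 0.9407.
Error variance = 660.173 − 621.056 = 39.1174; SEM = √39.1174 = 6.254.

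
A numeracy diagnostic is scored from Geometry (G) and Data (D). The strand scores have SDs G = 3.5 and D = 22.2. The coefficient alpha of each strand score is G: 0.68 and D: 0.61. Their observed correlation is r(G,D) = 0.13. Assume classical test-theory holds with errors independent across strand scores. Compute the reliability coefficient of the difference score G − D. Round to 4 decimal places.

Var(G−D) = 3.5² + 22.2² − 2·3.5·22.2·0.13 = 505.09 − 20.202 = 484.888.
With uncorrelated errors the cross-covariances are all true-score covariance, so they carry over unchanged; only the diagonal terms shrink to ρᵢσᵢ².
True-score variance = [3.5²·0.68 + 22.2²·0.61] − 20.202 = 308.962 − 20.202 = 288.76.
Reliability = 288.76 / 484.888 = 0.5955.

0.5955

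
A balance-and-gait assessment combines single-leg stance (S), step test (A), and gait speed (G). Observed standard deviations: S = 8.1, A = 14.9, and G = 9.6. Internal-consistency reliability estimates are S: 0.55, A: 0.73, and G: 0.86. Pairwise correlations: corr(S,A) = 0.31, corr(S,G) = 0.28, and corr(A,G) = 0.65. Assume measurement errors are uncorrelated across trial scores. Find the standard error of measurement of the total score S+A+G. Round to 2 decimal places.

Var(total) = 379.78 + 304.325 = 684.105.
True-score variance = 277.41 + 304.325 = 581.736, so reliability = 0.8504.
Error variance = 684.105 − 581.736 = 102.37; SEM = √102.37 = 10.12.

10.12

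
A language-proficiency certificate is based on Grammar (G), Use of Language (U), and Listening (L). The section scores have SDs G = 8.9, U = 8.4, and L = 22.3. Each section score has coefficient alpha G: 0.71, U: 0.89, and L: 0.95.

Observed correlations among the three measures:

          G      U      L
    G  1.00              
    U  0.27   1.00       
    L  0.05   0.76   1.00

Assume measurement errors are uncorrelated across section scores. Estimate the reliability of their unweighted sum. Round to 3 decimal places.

Var(G+U+L) = 8.9² + 8.4² + 22.3² + 2·[8.9·8.4·0.27 + 8.9·22.3·0.05 + 8.4·22.3·0.76] = 647.06 + 344.944 = 992.004.
Under uncorrelated errors the observed covariances equal the true-score covariances, so only the own-variance terms attenuate.
True-score variance = [8.9²·0.71 + 8.4²·0.89 + 22.3²·0.95] + 344.944 = 591.463 + 344.944 = 936.407.
Reliability = 936.407 / 992.004 = 0.944.

0.944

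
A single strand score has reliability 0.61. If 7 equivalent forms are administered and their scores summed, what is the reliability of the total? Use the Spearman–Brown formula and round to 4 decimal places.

0.9163

ρ_k = kρ / (1 + (k−1)ρ) = 7·0.61 / (1 + 6·0.61) = 4.270 / 4.660 = 0.9163.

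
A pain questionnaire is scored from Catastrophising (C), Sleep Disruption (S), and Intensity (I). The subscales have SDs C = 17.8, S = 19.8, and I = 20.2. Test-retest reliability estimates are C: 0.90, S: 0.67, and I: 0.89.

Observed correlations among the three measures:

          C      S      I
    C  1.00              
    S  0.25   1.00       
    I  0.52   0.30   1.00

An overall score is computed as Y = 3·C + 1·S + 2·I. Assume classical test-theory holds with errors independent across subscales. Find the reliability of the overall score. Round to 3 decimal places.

0.927

Var(Y) = 3²·17.8² + 19.8² + 2²·20.2² + 2·[3·17.8·19.8·0.25 + 6·17.8·20.2·0.52 + 2·19.8·20.2·0.30] = 4875.76 + 3252.27 = 8128.03.
Because errors are independent across components, Cov(Tᵢ,Tⱼ) = Cov(Xᵢ,Xⱼ); the off-diagonal part of the true-score variance is the same as above.
True-score variance = [3²·17.8²·0.90 + 19.8²·0.67 + 2²·20.2²·0.89] + 3252.27 = 4281.69 + 3252.27 = 7533.96.
Reliability = 7533.96 / 8128.03 = 0.927.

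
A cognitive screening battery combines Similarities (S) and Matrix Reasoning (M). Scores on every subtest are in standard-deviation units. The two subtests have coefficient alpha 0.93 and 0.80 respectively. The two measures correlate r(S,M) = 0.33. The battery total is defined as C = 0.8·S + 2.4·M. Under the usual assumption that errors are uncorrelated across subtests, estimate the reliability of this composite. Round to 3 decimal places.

Var(C) = 0.8² + 2.4² + 2·[1.92·0.33] = 6.4 + 1.2672 = 7.6672.
Because errors are independent across components, Cov(Tᵢ,Tⱼ) = Cov(Xᵢ,Xⱼ); the off-diagonal part of the true-score variance is the same as above.
True-score variance = [0.8²·0.93 + 2.4²·0.80] + 1.2672 = 5.2032 + 1.2672 = 6.4704.
Reliability = 6.4704 / 7.6672 = 0.844.

0.844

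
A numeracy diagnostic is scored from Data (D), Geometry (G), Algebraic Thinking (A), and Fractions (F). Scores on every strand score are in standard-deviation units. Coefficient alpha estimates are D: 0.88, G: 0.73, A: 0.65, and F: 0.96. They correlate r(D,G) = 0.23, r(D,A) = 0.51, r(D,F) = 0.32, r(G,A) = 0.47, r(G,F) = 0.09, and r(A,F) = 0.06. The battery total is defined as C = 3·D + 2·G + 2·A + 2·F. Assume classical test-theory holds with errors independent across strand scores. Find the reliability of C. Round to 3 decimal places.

0.904

Var(C) = 3² + 2² + 2² + 2² + 2·[6·0.23 + 6·0.51 + 6·0.32 + 4·0.47 + 4·0.09 + 4·0.06] = 21 + 17.68 = 38.68.
Because errors are independent across components, Cov(Tᵢ,Tⱼ) = Cov(Xᵢ,Xⱼ); the off-diagonal part of the true-score variance is the same as above.
True-score variance = [3²·0.88 + 2²·0.73 + 2²·0.65 + 2²·0.96] + 17.68 = 17.28 + 17.68 = 34.96.
Reliability = 34.96 / 38.68 = 0.904.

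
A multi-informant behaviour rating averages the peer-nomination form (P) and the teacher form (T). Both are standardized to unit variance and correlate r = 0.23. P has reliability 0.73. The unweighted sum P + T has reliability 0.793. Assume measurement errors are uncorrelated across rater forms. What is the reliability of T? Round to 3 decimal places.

0.761

Var(P+T) = 2 + 2·0.23 = 2.460.
True-score variance = ρ_P + ρ_T + 2·0.23, so 0.793 = (0.73 + ρ_T + 0.46) / 2.460.
ρ_T = 0.793·2.460 − 0.73 − 0.46 = 0.761.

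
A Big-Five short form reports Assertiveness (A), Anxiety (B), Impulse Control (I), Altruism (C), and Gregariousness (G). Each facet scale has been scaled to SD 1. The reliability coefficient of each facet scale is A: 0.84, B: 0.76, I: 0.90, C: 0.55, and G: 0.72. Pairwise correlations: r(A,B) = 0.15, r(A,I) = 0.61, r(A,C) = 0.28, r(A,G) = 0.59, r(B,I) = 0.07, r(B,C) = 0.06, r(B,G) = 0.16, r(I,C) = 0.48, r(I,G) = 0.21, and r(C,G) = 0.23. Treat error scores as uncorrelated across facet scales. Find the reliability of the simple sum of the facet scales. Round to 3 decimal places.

Var(A+B+I+C+G) = 5 + 2·[0.15 + 0.61 + 0.28 + 0.59 + 0.07 + 0.06 + 0.16 + 0.48 + 0.21 + 0.23] = 5 + 5.68 = 10.68.
With uncorrelated errors the cross-covariances are all true-score covariance, so they carry over unchanged; only the diagonal terms shrink to ρᵢσᵢ².
True-score variance = [0.84 + 0.76 + 0.90 + 0.55 + 0.72] + 5.68 = 3.77 + 5.68 = 9.45.
Reliability = 9.45 / 10.68 = 0.885.

0.885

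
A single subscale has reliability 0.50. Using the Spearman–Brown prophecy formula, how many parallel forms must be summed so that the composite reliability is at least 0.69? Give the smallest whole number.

k ≥ ρ*(1−ρ₁)/(ρ₁(1−ρ*)) = 0.69·0.50 / (0.50·0.31) = 2.226.
Smallest integer k = 3.

3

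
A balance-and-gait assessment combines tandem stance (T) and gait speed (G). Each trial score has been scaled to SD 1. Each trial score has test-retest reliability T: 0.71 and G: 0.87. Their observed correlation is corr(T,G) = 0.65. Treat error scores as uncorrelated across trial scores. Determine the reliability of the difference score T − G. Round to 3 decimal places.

Var(T−G) = 1 + 1 − 2·0.65 = 2 − 1.3 = 0.7.
With uncorrelated errors the cross-covariances are all true-score covariance, so they carry over unchanged; only the diagonal terms shrink to ρᵢσᵢ².
True-score variance = [0.71 + 0.87] − 1.3 = 1.58 − 1.3 = 0.28.
Reliability = 0.28 / 0.7 = 0.400.

0.400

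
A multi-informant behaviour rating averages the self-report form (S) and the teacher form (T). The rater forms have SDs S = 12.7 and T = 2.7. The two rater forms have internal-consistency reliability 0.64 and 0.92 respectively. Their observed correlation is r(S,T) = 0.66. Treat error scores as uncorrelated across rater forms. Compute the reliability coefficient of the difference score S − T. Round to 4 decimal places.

0.5244

Var(S−T) = 12.7² + 2.7² − 2·12.7·2.7·0.66 = 168.58 − 45.2628 = 123.317.
Under uncorrelated errors the observed covariances equal the true-score covariances, so only the own-variance terms attenuate.
True-score variance = [12.7²·0.64 + 2.7²·0.92] − 45.2628 = 109.932 − 45.2628 = 64.6696.
Reliability = 64.6696 / 123.317 = 0.5244.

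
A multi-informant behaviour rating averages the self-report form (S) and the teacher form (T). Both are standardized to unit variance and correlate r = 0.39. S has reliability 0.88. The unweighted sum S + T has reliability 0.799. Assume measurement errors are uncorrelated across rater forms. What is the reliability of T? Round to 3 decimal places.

0.561

Var(S+T) = 2 + 2·0.39 = 2.780.
True-score variance = ρ_S + ρ_T + 2·0.39, so 0.799 = (0.88 + ρ_T + 0.78) / 2.780.
ρ_T = 0.799·2.780 − 0.88 − 0.78 = 0.561.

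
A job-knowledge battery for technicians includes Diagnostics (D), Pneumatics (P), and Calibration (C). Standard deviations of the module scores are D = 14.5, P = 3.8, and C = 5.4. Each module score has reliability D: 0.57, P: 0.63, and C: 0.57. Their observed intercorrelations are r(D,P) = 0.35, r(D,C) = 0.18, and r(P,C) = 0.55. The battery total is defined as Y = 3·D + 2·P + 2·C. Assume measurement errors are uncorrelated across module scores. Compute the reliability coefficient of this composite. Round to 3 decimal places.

0.654

Var(Y) = 3²·14.5² + 2²·3.8² + 2²·5.4² + 2·[6·14.5·3.8·0.35 + 6·14.5·5.4·0.18 + 4·3.8·5.4·0.55] = 2066.65 + 490.836 = 2557.49.
With uncorrelated errors the cross-covariances are all true-score covariance, so they carry over unchanged; only the diagonal terms shrink to ρᵢσᵢ².
True-score variance = [3²·14.5²·0.57 + 2²·3.8²·0.63 + 2²·5.4²·0.57] + 490.836 = 1181.46 + 490.836 = 1672.29.
Reliability = 1672.29 / 2557.49 = 0.654.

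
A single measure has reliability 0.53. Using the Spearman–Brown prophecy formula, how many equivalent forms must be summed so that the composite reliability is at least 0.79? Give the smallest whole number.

4

k ≥ ρ*(1−ρ₁)/(ρ₁(1−ρ*)) = 0.79·0.47 / (0.53·0.21) = 3.336.
Smallest integer k = 4.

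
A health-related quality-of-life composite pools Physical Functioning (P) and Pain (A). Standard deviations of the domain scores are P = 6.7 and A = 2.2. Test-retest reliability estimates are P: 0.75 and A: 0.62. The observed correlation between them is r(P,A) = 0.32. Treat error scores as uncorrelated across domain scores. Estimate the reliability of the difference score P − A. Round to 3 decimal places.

0.676

Var(P−A) = 6.7² + 2.2² − 2·6.7·2.2·0.32 = 49.73 − 9.4336 = 40.2964.
With uncorrelated errors the cross-covariances are all true-score covariance, so they carry over unchanged; only the diagonal terms shrink to ρᵢσᵢ².
True-score variance = [6.7²·0.75 + 2.2²·0.62] − 9.4336 = 36.6683 − 9.4336 = 27.2347.
Reliability = 27.2347 / 40.2964 = 0.676.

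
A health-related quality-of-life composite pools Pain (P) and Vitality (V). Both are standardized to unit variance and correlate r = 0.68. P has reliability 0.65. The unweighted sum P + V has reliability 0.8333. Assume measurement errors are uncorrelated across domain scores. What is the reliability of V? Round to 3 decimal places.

Var(P+V) = 2 + 2·0.68 = 3.360.
True-score variance = ρ_P + ρ_V + 2·0.68, so 0.8333 = (0.65 + ρ_V + 1.36) / 3.360.
ρ_V = 0.8333·3.360 − 0.65 − 1.36 = 0.790.

0.790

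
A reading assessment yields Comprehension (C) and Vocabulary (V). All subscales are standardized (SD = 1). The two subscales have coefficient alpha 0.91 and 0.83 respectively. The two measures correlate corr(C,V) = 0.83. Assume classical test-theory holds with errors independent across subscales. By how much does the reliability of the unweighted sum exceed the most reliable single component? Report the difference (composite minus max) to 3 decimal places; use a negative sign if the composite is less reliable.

0.019

Var(sum) = 2 + 1.66 = 3.66; true-score variance = 1.74 + 1.66 = 3.4; composite reliability = 0.9290.
Max component reliability = 0.9100.
Difference = 0.9290 − 0.9100 = 0.019.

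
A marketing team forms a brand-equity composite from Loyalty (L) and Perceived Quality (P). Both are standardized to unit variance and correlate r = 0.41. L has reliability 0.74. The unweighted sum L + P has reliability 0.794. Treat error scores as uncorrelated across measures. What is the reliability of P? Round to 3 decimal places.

0.679

Var(L+P) = 2 + 2·0.41 = 2.820.
True-score variance = ρ_L + ρ_P + 2·0.41, so 0.794 = (0.74 + ρ_P + 0.82) / 2.820.
ρ_P = 0.794·2.820 − 0.74 − 0.82 = 0.679.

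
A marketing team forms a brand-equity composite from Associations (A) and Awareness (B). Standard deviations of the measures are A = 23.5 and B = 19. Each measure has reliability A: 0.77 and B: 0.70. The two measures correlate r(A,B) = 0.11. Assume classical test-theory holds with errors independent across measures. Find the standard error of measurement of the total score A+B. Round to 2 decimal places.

15.34

Var(total) = 913.25 + 98.23 = 1011.48.
True-score variance = 677.933 + 98.23 = 776.163, so reliability = 0.7674.
Error variance = 1011.48 − 776.163 = 235.317; SEM = √235.317 = 15.34.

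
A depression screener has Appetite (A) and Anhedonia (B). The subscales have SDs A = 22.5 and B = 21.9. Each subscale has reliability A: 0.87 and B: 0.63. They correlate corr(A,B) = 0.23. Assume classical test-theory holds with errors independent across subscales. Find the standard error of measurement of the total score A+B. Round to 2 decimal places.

Var(total) = 985.86 + 226.665 = 1212.52.
True-score variance = 742.592 + 226.665 = 969.257, so reliability = 0.7994.
Error variance = 1212.52 − 969.257 = 243.268; SEM = √243.268 = 15.60.

15.60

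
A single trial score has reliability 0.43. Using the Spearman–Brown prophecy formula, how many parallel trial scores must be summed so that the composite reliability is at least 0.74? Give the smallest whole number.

k ≥ ρ*(1−ρ₁)/(ρ₁(1−ρ*)) = 0.74·0.57 / (0.43·0.26) = 3.773.
Smallest integer k = 4.

4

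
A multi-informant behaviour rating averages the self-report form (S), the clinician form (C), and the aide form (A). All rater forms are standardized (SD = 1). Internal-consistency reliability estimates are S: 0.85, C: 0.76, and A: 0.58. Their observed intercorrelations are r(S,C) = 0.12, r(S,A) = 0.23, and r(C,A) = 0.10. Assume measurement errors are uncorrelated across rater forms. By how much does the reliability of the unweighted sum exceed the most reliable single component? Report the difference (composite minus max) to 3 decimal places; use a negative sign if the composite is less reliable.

Var(sum) = 3 + 0.9 = 3.9; true-score variance = 2.19 + 0.9 = 3.09; composite reliability = 0.7923.
Max component reliability = 0.8500.
Difference = 0.7923 − 0.8500 = -0.058.

-0.058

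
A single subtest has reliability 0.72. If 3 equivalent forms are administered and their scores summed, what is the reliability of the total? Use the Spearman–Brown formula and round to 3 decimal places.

0.885

ρ_k = kρ / (1 + (k−1)ρ) = 3·0.72 / (1 + 2·0.72) = 2.160 / 2.440 = 0.885.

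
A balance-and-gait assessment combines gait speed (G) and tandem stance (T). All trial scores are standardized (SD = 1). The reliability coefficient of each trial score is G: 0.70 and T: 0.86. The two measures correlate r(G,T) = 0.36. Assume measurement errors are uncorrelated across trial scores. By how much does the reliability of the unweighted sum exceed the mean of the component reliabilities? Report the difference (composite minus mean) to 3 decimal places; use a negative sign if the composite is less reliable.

Var(sum) = 2 + 0.72 = 2.72; true-score variance = 1.56 + 0.72 = 2.28; composite reliability = 0.8382.
Mean component reliability = 0.7800.
Difference = 0.8382 − 0.7800 = 0.058.

0.058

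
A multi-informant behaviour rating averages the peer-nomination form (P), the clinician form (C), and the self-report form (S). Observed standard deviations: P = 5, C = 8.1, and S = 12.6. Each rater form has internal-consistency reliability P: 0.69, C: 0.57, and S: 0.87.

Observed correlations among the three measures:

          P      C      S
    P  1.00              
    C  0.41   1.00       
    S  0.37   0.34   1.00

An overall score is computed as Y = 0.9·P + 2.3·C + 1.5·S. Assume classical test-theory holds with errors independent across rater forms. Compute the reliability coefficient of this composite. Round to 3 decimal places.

0.816

Var(Y) = 0.9²·5² + 2.3²·8.1² + 1.5²·12.6² + 2·[2.07·5·8.1·0.41 + 1.35·5·12.6·0.37 + 3.45·8.1·12.6·0.34] = 724.537 + 371.114 = 1095.65.
Under uncorrelated errors the observed covariances equal the true-score covariances, so only the own-variance terms attenuate.
True-score variance = [0.9²·5²·0.69 + 2.3²·8.1²·0.57 + 1.5²·12.6²·0.87] + 371.114 = 522.579 + 371.114 = 893.693.
Reliability = 893.693 / 1095.65 = 0.816.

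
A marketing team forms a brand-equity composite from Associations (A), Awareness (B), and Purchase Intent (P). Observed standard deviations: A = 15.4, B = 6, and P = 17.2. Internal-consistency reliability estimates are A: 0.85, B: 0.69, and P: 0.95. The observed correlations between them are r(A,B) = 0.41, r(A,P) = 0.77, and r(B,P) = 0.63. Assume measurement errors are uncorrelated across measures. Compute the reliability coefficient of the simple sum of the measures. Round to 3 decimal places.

0.948

Var(A+B+P) = 15.4² + 6² + 17.2² + 2·[15.4·6·0.41 + 15.4·17.2·0.77 + 6·17.2·0.63] = 569 + 613.715 = 1182.72.
Because errors are independent across components, Cov(Tᵢ,Tⱼ) = Cov(Xᵢ,Xⱼ); the off-diagonal part of the true-score variance is the same as above.
True-score variance = [15.4²·0.85 + 6²·0.69 + 17.2²·0.95] + 613.715 = 507.474 + 613.715 = 1121.19.
Reliability = 1121.19 / 1182.72 = 0.948.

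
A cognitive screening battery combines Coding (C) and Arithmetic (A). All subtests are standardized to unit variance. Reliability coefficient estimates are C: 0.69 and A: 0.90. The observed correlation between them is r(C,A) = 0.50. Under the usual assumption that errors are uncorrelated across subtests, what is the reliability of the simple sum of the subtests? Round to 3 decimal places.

0.863

Var(C+A) = 2 + 2·[0.50] = 2 + 1 = 3.
Because errors are independent across components, Cov(Tᵢ,Tⱼ) = Cov(Xᵢ,Xⱼ); the off-diagonal part of the true-score variance is the same as above.
True-score variance = [0.69 + 0.90] + 1 = 1.59 + 1 = 2.59.
Reliability = 2.59 / 3 = 0.863.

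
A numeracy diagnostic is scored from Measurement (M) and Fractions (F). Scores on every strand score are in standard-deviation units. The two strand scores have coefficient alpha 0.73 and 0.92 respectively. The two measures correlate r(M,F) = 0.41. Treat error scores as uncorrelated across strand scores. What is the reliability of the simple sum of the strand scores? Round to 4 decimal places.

Var(M+F) = 2 + 2·[0.41] = 2 + 0.82 = 2.82.
Because errors are independent across components, Cov(Tᵢ,Tⱼ) = Cov(Xᵢ,Xⱼ); the off-diagonal part of the true-score variance is the same as above.
True-score variance = [0.73 + 0.92] + 0.82 = 1.65 + 0.82 = 2.47.
Reliability = 2.47 / 2.82 = 0.8759.

0.8759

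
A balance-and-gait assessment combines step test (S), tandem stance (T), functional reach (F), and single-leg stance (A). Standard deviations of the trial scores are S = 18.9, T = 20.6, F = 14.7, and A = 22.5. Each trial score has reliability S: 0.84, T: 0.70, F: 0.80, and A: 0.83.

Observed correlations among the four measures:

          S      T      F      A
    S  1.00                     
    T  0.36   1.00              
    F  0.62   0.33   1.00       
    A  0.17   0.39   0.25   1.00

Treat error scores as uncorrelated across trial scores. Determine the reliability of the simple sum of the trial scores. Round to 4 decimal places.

Var(S+T+F+A) = 18.9² + 20.6² + 14.7² + 22.5² + 2·[18.9·20.6·0.36 + 18.9·14.7·0.62 + 18.9·22.5·0.17 + 20.6·14.7·0.33 + 20.6·22.5·0.39 + 14.7·22.5·0.25] = 1503.91 + 1496.19 = 3000.1.
Because errors are independent across components, Cov(Tᵢ,Tⱼ) = Cov(Xᵢ,Xⱼ); the off-diagonal part of the true-score variance is the same as above.
True-score variance = [18.9²·0.84 + 20.6²·0.70 + 14.7²·0.80 + 22.5²·0.83] + 1496.19 = 1190.17 + 1496.19 = 2686.35.
Reliability = 2686.35 / 3000.1 = 0.8954.

0.8954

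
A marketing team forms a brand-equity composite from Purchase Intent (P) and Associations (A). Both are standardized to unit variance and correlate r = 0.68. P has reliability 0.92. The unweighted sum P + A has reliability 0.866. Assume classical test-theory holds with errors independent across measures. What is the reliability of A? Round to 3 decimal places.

0.630

Var(P+A) = 2 + 2·0.68 = 3.360.
True-score variance = ρ_P + ρ_A + 2·0.68, so 0.866 = (0.92 + ρ_A + 1.36) / 3.360.
ρ_A = 0.866·3.360 − 0.92 − 1.36 = 0.630.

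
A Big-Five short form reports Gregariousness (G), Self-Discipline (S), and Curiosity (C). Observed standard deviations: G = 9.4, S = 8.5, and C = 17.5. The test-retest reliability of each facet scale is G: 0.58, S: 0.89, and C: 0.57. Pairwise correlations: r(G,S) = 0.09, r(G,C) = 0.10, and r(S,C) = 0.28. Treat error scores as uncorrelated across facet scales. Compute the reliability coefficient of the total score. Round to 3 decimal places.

0.704

Var(G+S+C) = 9.4² + 8.5² + 17.5² + 2·[9.4·8.5·0.09 + 9.4·17.5·0.10 + 8.5·17.5·0.28] = 466.86 + 130.582 = 597.442.
Because errors are independent across components, Cov(Tᵢ,Tⱼ) = Cov(Xᵢ,Xⱼ); the off-diagonal part of the true-score variance is the same as above.
True-score variance = [9.4²·0.58 + 8.5²·0.89 + 17.5²·0.57] + 130.582 = 290.114 + 130.582 = 420.696.
Reliability = 420.696 / 597.442 = 0.704.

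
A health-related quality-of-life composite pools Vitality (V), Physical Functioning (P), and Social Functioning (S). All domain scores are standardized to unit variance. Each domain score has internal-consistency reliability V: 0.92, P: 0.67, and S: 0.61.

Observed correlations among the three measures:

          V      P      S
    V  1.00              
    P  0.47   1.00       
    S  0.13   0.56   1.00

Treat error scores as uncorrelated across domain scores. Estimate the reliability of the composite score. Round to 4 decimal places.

Var(V+P+S) = 3 + 2·[0.47 + 0.13 + 0.56] = 3 + 2.32 = 5.32.
Because errors are independent across components, Cov(Tᵢ,Tⱼ) = Cov(Xᵢ,Xⱼ); the off-diagonal part of the true-score variance is the same as above.
True-score variance = [0.92 + 0.67 + 0.61] + 2.32 = 2.2 + 2.32 = 4.52.
Reliability = 4.52 / 5.32 = 0.8496.

0.8496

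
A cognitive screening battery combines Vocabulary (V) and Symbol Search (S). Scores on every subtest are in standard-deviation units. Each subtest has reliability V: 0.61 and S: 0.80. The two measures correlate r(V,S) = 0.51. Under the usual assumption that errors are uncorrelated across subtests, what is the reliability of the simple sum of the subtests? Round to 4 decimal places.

0.8046

Var(V+S) = 2 + 2·[0.51] = 2 + 1.02 = 3.02.
Because errors are independent across components, Cov(Tᵢ,Tⱼ) = Cov(Xᵢ,Xⱼ); the off-diagonal part of the true-score variance is the same as above.
True-score variance = [0.61 + 0.80] + 1.02 = 1.41 + 1.02 = 2.43.
Reliability = 2.43 / 3.02 = 0.8046.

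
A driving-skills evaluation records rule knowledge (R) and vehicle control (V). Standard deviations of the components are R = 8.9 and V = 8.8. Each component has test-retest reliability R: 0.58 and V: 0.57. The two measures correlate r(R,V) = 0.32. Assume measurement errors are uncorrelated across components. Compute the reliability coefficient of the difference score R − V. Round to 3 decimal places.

0.375

Var(R−V) = 8.9² + 8.8² − 2·8.9·8.8·0.32 = 156.65 − 50.1248 = 106.525.
Under uncorrelated errors the observed covariances equal the true-score covariances, so only the own-variance terms attenuate.
True-score variance = [8.9²·0.58 + 8.8²·0.57] − 50.1248 = 90.0826 − 50.1248 = 39.9578.
Reliability = 39.9578 / 106.525 = 0.375.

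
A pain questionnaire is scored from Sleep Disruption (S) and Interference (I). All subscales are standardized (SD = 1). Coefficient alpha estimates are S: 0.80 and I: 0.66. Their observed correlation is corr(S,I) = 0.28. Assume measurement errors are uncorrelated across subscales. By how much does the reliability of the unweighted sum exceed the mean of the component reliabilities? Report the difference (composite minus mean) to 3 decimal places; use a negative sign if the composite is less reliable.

0.059

Var(sum) = 2 + 0.56 = 2.56; true-score variance = 1.46 + 0.56 = 2.02; composite reliability = 0.7891.
Mean component reliability = 0.7300.
Difference = 0.7891 − 0.7300 = 0.059.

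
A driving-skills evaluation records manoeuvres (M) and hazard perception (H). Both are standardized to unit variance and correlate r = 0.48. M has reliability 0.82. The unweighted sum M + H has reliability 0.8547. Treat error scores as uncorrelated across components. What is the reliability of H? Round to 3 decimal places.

Var(M+H) = 2 + 2·0.48 = 2.960.
True-score variance = ρ_M + ρ_H + 2·0.48, so 0.8547 = (0.82 + ρ_H + 0.96) / 2.960.
ρ_H = 0.8547·2.960 − 0.82 − 0.96 = 0.750.

0.750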